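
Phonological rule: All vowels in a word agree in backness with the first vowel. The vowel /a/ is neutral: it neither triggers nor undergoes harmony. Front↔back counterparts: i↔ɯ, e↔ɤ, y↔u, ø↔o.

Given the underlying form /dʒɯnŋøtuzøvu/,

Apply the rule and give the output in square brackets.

[dʒɯnŋotuzovu]

/ø/ harmonizes with /ɯ/ ([+back]) → [o]
/ø/ harmonizes with /ɯ/ ([+back]) → [o]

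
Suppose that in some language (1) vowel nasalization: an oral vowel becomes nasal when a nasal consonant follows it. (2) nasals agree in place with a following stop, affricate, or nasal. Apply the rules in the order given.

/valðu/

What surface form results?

Rule 1: no segment meets the rule's conditions; no change.
After rule 1: valðu
Rule 2: no segment meets the rule's conditions; no change.

[valðu]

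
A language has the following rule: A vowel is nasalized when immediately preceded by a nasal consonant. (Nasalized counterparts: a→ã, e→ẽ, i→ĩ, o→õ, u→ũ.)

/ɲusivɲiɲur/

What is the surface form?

/u/ after nasal /ɲ/ → [ũ]
/i/ after nasal /ɲ/ → [ĩ]
/u/ after nasal /ɲ/ → [ũ]

[ɲũsivɲĩɲũr]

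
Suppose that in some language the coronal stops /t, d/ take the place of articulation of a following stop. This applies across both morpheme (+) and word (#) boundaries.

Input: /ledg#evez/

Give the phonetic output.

[legg#evez]

/d/ before /g/ (velar) → [g]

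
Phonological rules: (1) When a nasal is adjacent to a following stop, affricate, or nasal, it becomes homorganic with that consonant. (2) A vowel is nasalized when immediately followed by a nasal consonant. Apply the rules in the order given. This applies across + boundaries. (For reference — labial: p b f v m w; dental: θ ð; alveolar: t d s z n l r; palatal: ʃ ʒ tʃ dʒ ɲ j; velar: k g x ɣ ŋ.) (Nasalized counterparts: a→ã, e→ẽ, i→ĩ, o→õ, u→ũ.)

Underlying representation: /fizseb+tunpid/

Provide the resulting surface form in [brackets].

Rule 1: /n/ before /p/ (labial) → [m]
After rule 1: fizseb+tumpid
Rule 2: /u/ before nasal /m/ → [ũ]

[fizseb+tũmpid]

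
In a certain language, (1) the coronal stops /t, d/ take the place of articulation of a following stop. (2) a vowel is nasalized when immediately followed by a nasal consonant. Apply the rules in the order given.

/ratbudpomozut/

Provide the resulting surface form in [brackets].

[rapbubpõmozut]

Rule 1: /t/ before /b/ (labial) → [p]
Rule 1: /d/ before /p/ (labial) → [b]
After rule 1: rapbubpomozut
Rule 2: /o/ before nasal /m/ → [õ]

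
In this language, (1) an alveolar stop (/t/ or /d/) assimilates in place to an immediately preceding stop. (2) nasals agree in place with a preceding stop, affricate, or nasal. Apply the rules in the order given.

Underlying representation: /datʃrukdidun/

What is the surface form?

[datʃrukgidun]

Rule 1: /d/ after /k/ (velar) → [g]
After rule 1: datʃrukgidun
Rule 2: no segment meets the rule's conditions; no change.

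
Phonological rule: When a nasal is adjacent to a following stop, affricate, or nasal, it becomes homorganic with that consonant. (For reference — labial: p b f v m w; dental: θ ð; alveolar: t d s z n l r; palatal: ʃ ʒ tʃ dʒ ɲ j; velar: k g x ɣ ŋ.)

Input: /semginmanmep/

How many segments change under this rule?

/m/ before /g/ (velar) → [ŋ]
/n/ before /m/ (labial) → [m]
/n/ before /m/ (labial) → [m]
3 segments change.

3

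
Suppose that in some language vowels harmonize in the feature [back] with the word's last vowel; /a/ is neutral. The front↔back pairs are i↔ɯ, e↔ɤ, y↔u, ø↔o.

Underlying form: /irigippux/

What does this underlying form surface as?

[ɯrɯgɯppux]

/i/ harmonizes with /u/ ([+back]) → [ɯ]
/i/ harmonizes with /u/ ([+back]) → [ɯ]
/i/ harmonizes with /u/ ([+back]) → [ɯ]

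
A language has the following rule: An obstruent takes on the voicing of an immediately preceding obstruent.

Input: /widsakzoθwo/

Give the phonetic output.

[widzaksoθwo]

/s/ after /d/ (voiced) → [z]
/z/ after /k/ (voiceless) → [s]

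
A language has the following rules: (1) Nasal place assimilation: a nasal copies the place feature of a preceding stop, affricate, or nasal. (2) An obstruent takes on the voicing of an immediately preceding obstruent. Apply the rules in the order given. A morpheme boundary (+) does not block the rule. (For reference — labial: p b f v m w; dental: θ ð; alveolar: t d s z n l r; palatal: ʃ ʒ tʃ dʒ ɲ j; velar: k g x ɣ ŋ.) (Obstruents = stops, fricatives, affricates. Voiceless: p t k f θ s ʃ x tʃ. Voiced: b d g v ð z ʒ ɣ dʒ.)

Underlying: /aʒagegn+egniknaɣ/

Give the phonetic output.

Rule 1: /n/ after /g/ (velar) → [ŋ]
Rule 1: /n/ after /g/ (velar) → [ŋ]
Rule 1: /n/ after /k/ (velar) → [ŋ]
After rule 1: aʒagegŋ+egŋikŋaɣ
Rule 2: no segment meets the rule's conditions; no change.

[aʒagegŋ+egŋikŋaɣ]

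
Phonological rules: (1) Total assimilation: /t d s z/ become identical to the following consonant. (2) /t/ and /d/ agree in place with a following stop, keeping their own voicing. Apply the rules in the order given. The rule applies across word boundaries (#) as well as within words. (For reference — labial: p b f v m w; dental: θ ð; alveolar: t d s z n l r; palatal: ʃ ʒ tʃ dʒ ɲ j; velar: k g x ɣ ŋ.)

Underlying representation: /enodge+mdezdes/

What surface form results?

[enogge+mdeddes]

Rule 1: /d/ before /g/ → [g] (total assimilation)
Rule 1: /z/ before /d/ → [d] (total assimilation)
After rule 1: enogge+mdeddes
Rule 2: no segment meets the rule's conditions; no change.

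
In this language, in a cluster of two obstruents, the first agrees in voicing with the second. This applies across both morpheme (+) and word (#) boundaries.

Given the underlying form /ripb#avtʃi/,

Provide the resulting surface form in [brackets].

[ribb#aftʃi]

/p/ before /b/ (voiced) → [b]
/v/ before /tʃ/ (voiceless) → [f]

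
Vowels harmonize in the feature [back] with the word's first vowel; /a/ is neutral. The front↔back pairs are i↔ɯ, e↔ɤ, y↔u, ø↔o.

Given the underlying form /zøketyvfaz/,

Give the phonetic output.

[zøketyvfaz]

no segment meets the rule's conditions; no change.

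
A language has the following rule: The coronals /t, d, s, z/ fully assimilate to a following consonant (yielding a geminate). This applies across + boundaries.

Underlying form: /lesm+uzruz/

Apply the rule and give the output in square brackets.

/s/ before /m/ → [m] (total assimilation)
/z/ before /r/ → [r] (total assimilation)

[lemm+urruz]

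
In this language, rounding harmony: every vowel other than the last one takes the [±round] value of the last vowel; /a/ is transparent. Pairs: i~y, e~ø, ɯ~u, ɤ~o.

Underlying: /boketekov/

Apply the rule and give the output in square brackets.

[bokøtøkov]

/e/ harmonizes with /o/ ([+round]) → [ø]
/e/ harmonizes with /o/ ([+round]) → [ø]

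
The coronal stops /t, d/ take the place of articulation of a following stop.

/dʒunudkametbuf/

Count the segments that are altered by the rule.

/d/ before /k/ (velar) → [g]
/t/ before /b/ (labial) → [p]
2 segments change.

2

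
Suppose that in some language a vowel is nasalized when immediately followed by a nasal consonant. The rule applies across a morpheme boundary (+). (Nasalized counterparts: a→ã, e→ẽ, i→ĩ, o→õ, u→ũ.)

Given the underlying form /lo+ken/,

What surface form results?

/e/ before nasal /n/ → [ẽ]

[lo+kẽn]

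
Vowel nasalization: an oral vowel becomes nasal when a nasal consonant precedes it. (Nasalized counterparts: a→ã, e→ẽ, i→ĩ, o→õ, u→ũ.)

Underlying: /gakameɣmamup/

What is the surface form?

/e/ after nasal /m/ → [ẽ]
/a/ after nasal /m/ → [ã]
/u/ after nasal /m/ → [ũ]

[gakamẽɣmãmũp]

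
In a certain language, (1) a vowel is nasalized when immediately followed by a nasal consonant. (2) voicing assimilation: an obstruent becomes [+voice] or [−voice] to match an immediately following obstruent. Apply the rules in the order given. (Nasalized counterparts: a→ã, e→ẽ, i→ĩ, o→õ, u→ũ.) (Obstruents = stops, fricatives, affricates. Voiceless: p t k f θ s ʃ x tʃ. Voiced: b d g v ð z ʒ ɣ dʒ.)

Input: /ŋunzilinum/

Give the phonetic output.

Rule 1: /u/ before nasal /n/ → [ũ]
Rule 1: /i/ before nasal /n/ → [ĩ]
Rule 1: /u/ before nasal /m/ → [ũ]
After rule 1: ŋũnzilĩnũm
Rule 2: no segment meets the rule's conditions; no change.

[ŋũnzilĩnũm]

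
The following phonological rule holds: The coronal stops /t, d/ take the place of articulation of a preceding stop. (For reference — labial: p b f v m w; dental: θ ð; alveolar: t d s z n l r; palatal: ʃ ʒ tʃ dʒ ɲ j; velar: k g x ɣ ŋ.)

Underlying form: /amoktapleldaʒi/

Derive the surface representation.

/t/ after /k/ (velar) → [k]

[amokkapleldaʒi]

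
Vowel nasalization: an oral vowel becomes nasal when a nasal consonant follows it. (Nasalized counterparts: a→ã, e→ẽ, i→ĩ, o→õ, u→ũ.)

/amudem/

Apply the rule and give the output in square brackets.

/a/ before nasal /m/ → [ã]
/e/ before nasal /m/ → [ẽ]

[ãmudẽm]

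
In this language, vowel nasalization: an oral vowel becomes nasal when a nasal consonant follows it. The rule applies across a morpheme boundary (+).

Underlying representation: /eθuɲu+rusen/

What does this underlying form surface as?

/u/ before nasal /ɲ/ → [ũ]
/e/ before nasal /n/ → [ẽ]

[eθũɲu+rusẽn]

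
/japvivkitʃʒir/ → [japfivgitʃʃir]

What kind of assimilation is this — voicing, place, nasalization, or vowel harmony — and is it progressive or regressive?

voicing assimilation, progressive

/v/→[f] /k/→[g] /ʒ/→[ʃ].
Each target copies a feature from the preceding segment, so the direction is progressive.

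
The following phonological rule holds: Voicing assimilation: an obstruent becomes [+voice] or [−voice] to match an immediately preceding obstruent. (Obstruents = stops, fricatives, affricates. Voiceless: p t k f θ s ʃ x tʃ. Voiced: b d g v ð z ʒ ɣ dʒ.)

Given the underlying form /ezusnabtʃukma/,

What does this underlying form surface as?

/tʃ/ after /b/ (voiced) → [dʒ]

[ezusnabdʒukma]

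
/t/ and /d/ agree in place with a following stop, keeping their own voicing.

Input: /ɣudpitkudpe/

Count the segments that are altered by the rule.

3

/d/ before /p/ (labial) → [b]
/t/ before /k/ (velar) → [k]
/d/ before /p/ (labial) → [b]
3 segments change.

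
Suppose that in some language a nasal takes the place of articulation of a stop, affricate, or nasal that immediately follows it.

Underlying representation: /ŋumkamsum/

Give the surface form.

[ŋuŋkamsum]

/m/ before /k/ (velar) → [ŋ]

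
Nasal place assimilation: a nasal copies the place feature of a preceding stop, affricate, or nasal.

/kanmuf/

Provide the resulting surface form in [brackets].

/m/ after /n/ (alveolar) → [n]

[kannuf]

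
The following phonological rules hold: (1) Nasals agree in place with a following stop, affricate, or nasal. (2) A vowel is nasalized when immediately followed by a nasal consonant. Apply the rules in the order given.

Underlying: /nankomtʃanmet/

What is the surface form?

Rule 1: /n/ before /k/ (velar) → [ŋ]
Rule 1: /m/ before /tʃ/ (palatal) → [ɲ]
Rule 1: /n/ before /m/ (labial) → [m]
After rule 1: naŋkoɲtʃammet
Rule 2: /a/ before nasal /ŋ/ → [ã]
Rule 2: /o/ before nasal /ɲ/ → [õ]
Rule 2: /a/ before nasal /m/ → [ã]

[nãŋkõɲtʃãmmet]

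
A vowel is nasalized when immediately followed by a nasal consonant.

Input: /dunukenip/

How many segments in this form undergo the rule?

2

/u/ before nasal /n/ → [ũ]
/e/ before nasal /n/ → [ẽ]
2 segments change.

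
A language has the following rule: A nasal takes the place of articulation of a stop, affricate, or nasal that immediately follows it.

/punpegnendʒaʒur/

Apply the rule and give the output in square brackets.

[pumpegneɲdʒaʒur]

/n/ before /p/ (labial) → [m]
/n/ before /dʒ/ (palatal) → [ɲ]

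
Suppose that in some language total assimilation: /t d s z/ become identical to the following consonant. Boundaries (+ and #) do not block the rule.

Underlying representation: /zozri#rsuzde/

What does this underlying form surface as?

[zorri#rsudde]

/z/ before /r/ → [r] (total assimilation)
/z/ before /d/ → [d] (total assimilation)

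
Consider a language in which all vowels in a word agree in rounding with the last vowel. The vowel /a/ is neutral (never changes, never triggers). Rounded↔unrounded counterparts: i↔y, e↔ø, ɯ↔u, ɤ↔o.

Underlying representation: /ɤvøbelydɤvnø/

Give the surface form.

[ovøbølydovnø]

/ɤ/ harmonizes with /ø/ ([+round]) → [o]
/e/ harmonizes with /ø/ ([+round]) → [ø]
/ɤ/ harmonizes with /ø/ ([+round]) → [o]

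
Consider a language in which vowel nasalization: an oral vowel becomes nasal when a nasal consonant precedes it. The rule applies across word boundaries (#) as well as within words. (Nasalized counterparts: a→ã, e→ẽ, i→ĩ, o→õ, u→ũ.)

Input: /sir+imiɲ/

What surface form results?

/i/ after nasal /m/ → [ĩ]

[sir+imĩɲ]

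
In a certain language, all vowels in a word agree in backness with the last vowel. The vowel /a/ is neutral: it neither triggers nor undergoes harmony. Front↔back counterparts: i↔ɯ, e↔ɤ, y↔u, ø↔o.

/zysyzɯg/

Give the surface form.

/y/ harmonizes with /ɯ/ ([+back]) → [u]
/y/ harmonizes with /ɯ/ ([+back]) → [u]

[zusuzɯg]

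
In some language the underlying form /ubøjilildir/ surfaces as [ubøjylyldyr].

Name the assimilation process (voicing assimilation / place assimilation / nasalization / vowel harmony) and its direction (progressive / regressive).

vowel harmony, progressive

/i/→[y] /i/→[y] /i/→[y].
Vowels agree with the first vowel, so the harmony is progressive.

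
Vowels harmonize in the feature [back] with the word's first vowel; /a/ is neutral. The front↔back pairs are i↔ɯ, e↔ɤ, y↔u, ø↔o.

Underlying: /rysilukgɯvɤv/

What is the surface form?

[rysilykgivev]

/u/ harmonizes with /y/ ([-back]) → [y]
/ɯ/ harmonizes with /y/ ([-back]) → [i]
/ɤ/ harmonizes with /y/ ([-back]) → [e]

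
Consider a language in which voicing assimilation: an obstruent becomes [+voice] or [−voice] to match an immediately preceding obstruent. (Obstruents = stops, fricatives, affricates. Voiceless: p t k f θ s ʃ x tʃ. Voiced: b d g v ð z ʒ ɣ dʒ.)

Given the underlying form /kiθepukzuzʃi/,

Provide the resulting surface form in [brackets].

/z/ after /k/ (voiceless) → [s]
/ʃ/ after /z/ (voiced) → [ʒ]

[kiθepuksuzʒi]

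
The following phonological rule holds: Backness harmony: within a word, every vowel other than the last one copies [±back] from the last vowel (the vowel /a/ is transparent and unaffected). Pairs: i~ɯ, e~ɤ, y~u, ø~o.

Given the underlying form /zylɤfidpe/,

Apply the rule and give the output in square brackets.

/ɤ/ harmonizes with /e/ ([-back]) → [e]

[zylefidpe]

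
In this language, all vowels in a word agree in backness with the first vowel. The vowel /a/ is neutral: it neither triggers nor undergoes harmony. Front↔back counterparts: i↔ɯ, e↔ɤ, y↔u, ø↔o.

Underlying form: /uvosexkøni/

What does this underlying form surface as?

[uvosɤxkonɯ]

/e/ harmonizes with /u/ ([+back]) → [ɤ]
/ø/ harmonizes with /u/ ([+back]) → [o]
/i/ harmonizes with /u/ ([+back]) → [ɯ]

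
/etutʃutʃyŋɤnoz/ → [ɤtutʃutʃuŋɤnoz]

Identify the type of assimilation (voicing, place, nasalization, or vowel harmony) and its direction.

/e/→[ɤ] /y/→[u].
Vowels agree with the last vowel, so the harmony is regressive.

vowel harmony, regressive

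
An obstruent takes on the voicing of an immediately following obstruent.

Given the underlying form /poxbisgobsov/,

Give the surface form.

[poɣbizgopsov]

/x/ before /b/ (voiced) → [ɣ]
/s/ before /g/ (voiced) → [z]
/b/ before /s/ (voiceless) → [p]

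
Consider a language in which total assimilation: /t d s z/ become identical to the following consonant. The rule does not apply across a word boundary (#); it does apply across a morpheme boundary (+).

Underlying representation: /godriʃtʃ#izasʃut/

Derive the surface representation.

/d/ before /r/ → [r] (total assimilation)
/s/ before /ʃ/ → [ʃ] (total assimilation)

[gorriʃtʃ#izaʃʃut]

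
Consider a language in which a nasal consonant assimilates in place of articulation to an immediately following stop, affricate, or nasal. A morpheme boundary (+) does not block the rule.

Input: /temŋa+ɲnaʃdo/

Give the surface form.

[teŋŋa+nnaʃdo]

/m/ before /ŋ/ (velar) → [ŋ]
/ɲ/ before /n/ (alveolar) → [n]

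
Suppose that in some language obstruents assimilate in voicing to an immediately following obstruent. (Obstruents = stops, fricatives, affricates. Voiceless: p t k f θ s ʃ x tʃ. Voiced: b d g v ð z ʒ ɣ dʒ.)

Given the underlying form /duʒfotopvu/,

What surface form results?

/ʒ/ before /f/ (voiceless) → [ʃ]
/p/ before /v/ (voiced) → [b]

[duʃfotobvu]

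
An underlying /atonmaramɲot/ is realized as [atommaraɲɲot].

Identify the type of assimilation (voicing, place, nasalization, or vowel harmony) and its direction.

place assimilation, regressive

/n/→[m] /m/→[ɲ].
Each target copies a feature from the following segment, so the direction is regressive.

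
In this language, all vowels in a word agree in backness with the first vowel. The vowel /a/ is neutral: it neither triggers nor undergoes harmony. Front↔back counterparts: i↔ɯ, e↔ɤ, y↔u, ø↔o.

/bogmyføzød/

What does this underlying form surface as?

/y/ harmonizes with /o/ ([+back]) → [u]
/ø/ harmonizes with /o/ ([+back]) → [o]
/ø/ harmonizes with /o/ ([+back]) → [o]

[bogmufozod]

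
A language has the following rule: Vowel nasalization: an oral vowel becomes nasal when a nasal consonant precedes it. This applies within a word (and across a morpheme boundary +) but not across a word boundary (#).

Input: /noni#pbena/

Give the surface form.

/o/ after nasal /n/ → [õ]
/i/ after nasal /n/ → [ĩ]
/a/ after nasal /n/ → [ã]

[nõnĩ#pbenã]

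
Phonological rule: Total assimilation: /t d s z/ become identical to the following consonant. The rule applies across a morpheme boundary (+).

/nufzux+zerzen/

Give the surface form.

[nufzux+zerzen]

no segment meets the rule's conditions; no change.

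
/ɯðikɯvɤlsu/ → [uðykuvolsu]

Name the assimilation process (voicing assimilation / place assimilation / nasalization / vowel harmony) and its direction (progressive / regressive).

/ɯ/→[u] /i/→[y] /ɯ/→[u] /ɤ/→[o].
Vowels agree with the last vowel, so the harmony is regressive.

vowel harmony, regressive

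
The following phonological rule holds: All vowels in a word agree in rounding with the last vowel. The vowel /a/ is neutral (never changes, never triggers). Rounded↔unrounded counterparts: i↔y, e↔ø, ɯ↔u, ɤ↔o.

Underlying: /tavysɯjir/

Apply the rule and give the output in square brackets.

/y/ harmonizes with /i/ ([-round]) → [i]

[tavisɯjir]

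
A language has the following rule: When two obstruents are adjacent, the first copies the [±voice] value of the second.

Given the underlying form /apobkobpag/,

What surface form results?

[apopkoppag]

/b/ before /k/ (voiceless) → [p]
/b/ before /p/ (voiceless) → [p]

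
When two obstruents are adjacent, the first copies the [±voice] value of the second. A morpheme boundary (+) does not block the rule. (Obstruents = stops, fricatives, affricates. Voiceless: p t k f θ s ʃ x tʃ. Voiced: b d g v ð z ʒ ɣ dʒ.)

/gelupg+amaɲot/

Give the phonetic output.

/p/ before /g/ (voiced) → [b]

[gelubg+amaɲot]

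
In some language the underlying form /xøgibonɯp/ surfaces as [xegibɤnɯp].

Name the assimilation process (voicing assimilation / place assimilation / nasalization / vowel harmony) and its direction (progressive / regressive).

vowel harmony, regressive

/ø/→[e] /o/→[ɤ].
Vowels agree with the last vowel, so the harmony is regressive.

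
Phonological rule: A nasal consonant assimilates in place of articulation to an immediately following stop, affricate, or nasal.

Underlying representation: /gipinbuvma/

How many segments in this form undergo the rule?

/n/ before /b/ (labial) → [m]
1 segment changes.

1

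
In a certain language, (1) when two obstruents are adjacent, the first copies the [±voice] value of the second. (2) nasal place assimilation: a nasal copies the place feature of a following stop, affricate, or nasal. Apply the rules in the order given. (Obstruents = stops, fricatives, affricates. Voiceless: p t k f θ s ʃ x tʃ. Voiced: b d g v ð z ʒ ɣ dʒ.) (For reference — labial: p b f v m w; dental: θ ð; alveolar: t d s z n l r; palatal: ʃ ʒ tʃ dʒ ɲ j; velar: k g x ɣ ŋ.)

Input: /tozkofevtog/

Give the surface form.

[toskofeftog]

Rule 1: /z/ before /k/ (voiceless) → [s]
Rule 1: /v/ before /t/ (voiceless) → [f]
After rule 1: toskofeftog
Rule 2: no segment meets the rule's conditions; no change.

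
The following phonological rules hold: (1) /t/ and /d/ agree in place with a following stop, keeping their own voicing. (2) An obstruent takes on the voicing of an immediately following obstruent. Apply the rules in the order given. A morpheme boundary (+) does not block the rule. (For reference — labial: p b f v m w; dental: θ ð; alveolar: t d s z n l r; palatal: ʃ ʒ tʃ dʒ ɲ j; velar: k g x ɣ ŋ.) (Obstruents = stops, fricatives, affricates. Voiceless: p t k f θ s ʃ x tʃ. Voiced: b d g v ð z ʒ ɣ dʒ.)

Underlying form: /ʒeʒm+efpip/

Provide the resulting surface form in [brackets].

[ʒeʒm+efpip]

Rule 1: no segment meets the rule's conditions; no change.
After rule 1: ʒeʒm+efpip
Rule 2: no segment meets the rule's conditions; no change.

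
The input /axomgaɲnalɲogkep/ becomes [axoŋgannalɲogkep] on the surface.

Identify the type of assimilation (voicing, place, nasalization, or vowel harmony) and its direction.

/m/→[ŋ] /ɲ/→[n].
Each target copies a feature from the following segment, so the direction is regressive.

place assimilation, regressive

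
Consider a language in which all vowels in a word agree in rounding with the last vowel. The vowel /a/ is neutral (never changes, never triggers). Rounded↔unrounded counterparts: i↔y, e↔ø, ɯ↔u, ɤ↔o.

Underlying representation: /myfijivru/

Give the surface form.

[myfyjyvru]

/i/ harmonizes with /u/ ([+round]) → [y]
/i/ harmonizes with /u/ ([+round]) → [y]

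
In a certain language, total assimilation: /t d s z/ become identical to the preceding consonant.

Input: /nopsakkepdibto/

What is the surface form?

[noppakkeppibbo]

/s/ after /p/ → [p] (total assimilation)
/d/ after /p/ → [p] (total assimilation)
/t/ after /b/ → [b] (total assimilation)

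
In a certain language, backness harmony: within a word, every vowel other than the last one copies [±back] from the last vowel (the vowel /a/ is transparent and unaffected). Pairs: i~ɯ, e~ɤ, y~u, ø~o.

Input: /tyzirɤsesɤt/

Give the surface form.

/y/ harmonizes with /ɤ/ ([+back]) → [u]
/i/ harmonizes with /ɤ/ ([+back]) → [ɯ]
/e/ harmonizes with /ɤ/ ([+back]) → [ɤ]

[tuzɯrɤsɤsɤt]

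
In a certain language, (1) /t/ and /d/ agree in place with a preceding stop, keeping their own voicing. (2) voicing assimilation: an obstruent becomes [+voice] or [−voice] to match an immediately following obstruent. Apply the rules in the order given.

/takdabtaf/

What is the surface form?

[taggappaf]

Rule 1: /d/ after /k/ (velar) → [g]
Rule 1: /t/ after /b/ (labial) → [p]
After rule 1: takgabpaf
Rule 2: /k/ before /g/ (voiced) → [g]
Rule 2: /b/ before /p/ (voiceless) → [p]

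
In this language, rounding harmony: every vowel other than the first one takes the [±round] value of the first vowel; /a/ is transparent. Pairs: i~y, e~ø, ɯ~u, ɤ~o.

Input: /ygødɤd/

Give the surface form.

/ɤ/ harmonizes with /y/ ([+round]) → [o]

[ygødod]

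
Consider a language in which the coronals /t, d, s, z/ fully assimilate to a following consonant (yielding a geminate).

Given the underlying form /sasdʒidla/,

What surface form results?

/s/ before /dʒ/ → [dʒ] (total assimilation)
/d/ before /l/ → [l] (total assimilation)

[sadʒdʒilla]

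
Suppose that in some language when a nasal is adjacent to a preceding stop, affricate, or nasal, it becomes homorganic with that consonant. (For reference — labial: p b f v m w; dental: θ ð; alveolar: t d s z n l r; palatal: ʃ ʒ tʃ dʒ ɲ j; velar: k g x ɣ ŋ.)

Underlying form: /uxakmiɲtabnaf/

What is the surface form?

[uxakŋiɲtabmaf]

/m/ after /k/ (velar) → [ŋ]
/n/ after /b/ (labial) → [m]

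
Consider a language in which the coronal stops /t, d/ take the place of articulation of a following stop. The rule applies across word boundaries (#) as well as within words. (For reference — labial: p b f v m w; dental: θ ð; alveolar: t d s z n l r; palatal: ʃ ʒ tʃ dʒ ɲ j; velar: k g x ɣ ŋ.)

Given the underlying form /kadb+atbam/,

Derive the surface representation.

[kabb+apbam]

/d/ before /b/ (labial) → [b]
/t/ before /b/ (labial) → [p]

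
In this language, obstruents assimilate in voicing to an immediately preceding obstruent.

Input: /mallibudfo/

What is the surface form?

[mallibudvo]

/f/ after /d/ (voiced) → [v]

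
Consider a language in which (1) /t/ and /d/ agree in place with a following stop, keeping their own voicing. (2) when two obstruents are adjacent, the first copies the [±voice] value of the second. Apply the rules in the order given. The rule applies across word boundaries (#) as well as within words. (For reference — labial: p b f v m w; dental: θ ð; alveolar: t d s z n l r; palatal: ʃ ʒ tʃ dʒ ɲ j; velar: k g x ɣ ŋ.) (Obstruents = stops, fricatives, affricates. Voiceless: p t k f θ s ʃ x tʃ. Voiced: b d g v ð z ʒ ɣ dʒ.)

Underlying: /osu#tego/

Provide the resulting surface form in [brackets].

[osu#tego]

Rule 1: no segment meets the rule's conditions; no change.
After rule 1: osu#tego
Rule 2: no segment meets the rule's conditions; no change.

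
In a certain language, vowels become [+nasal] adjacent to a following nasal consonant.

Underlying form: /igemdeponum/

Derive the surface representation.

[igẽmdepõnũm]

/e/ before nasal /m/ → [ẽ]
/o/ before nasal /n/ → [õ]
/u/ before nasal /m/ → [ũ]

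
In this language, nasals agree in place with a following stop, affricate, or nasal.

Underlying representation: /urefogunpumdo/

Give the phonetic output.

[urefogumpundo]

/n/ before /p/ (labial) → [m]
/m/ before /d/ (alveolar) → [n]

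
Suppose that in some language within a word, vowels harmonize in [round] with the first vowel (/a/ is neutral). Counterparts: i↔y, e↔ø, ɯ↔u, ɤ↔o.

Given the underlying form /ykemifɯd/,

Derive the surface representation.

/e/ harmonizes with /y/ ([+round]) → [ø]
/i/ harmonizes with /y/ ([+round]) → [y]
/ɯ/ harmonizes with /y/ ([+round]) → [u]

[ykømyfud]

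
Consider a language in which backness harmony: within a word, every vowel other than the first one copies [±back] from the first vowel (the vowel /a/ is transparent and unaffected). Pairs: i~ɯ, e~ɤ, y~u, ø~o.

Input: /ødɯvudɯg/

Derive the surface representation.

[ødivydig]

/ɯ/ harmonizes with /ø/ ([-back]) → [i]
/u/ harmonizes with /ø/ ([-back]) → [y]
/ɯ/ harmonizes with /ø/ ([-back]) → [i]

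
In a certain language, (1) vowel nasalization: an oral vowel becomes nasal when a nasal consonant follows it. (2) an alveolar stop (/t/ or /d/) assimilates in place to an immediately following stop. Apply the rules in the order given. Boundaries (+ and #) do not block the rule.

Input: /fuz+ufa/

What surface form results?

[fuz+ufa]

Rule 1: no segment meets the rule's conditions; no change.
After rule 1: fuz+ufa
Rule 2: no segment meets the rule's conditions; no change.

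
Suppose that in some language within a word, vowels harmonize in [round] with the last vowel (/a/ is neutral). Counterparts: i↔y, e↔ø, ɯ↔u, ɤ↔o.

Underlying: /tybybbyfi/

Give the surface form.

/y/ harmonizes with /i/ ([-round]) → [i]
/y/ harmonizes with /i/ ([-round]) → [i]
/y/ harmonizes with /i/ ([-round]) → [i]

[tibibbifi]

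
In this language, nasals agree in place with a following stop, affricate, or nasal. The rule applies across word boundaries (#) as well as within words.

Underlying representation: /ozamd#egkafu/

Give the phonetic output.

/m/ before /d/ (alveolar) → [n]

[ozand#egkafu]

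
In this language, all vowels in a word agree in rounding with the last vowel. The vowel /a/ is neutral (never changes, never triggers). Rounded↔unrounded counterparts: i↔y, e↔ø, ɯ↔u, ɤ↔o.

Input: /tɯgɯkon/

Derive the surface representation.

/ɯ/ harmonizes with /o/ ([+round]) → [u]
/ɯ/ harmonizes with /o/ ([+round]) → [u]

[tugukon]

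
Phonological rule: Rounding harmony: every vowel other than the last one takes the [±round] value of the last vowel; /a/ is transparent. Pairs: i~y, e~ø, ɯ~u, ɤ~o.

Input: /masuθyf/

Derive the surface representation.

[masuθyf]

no segment meets the rule's conditions; no change.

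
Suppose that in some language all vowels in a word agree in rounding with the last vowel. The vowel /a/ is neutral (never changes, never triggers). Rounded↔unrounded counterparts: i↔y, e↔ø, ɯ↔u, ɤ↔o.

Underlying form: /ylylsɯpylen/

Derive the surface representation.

/y/ harmonizes with /e/ ([-round]) → [i]
/y/ harmonizes with /e/ ([-round]) → [i]
/y/ harmonizes with /e/ ([-round]) → [i]

[ililsɯpilen]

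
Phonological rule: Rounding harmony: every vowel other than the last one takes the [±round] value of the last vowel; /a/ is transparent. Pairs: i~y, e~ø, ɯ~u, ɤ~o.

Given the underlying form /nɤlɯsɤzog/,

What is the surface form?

/ɤ/ harmonizes with /o/ ([+round]) → [o]
/ɯ/ harmonizes with /o/ ([+round]) → [u]
/ɤ/ harmonizes with /o/ ([+round]) → [o]

[nolusozog]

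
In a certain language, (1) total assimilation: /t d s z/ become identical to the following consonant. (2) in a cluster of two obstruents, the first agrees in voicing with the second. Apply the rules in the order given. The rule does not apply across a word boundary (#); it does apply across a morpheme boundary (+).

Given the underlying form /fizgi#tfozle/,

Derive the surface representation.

Rule 1: /z/ before /g/ → [g] (total assimilation)
Rule 1: /t/ before /f/ → [f] (total assimilation)
Rule 1: /z/ before /l/ → [l] (total assimilation)
After rule 1: figgi#ffolle
Rule 2: no segment meets the rule's conditions; no change.

[figgi#ffolle]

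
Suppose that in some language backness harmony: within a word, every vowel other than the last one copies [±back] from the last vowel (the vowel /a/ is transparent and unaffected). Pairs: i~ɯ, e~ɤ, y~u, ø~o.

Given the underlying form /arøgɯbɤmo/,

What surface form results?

/ø/ harmonizes with /o/ ([+back]) → [o]

[arogɯbɤmo]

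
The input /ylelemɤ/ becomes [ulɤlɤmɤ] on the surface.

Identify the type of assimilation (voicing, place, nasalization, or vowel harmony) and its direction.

vowel harmony, regressive

/y/→[u] /e/→[ɤ] /e/→[ɤ].
Vowels agree with the last vowel, so the harmony is regressive.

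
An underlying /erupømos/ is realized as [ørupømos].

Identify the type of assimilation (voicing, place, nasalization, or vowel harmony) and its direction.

/e/→[ø].
Vowels agree with the last vowel, so the harmony is regressive.

vowel harmony, regressive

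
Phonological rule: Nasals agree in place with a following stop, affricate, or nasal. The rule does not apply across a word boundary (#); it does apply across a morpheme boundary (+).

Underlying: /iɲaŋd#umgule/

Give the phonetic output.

[iɲand#uŋgule]

/ŋ/ before /d/ (alveolar) → [n]
/m/ before /g/ (velar) → [ŋ]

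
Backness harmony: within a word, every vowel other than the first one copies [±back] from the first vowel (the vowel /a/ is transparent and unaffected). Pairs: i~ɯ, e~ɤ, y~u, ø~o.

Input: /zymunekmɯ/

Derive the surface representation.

[zymynekmi]

/u/ harmonizes with /y/ ([-back]) → [y]
/ɯ/ harmonizes with /y/ ([-back]) → [i]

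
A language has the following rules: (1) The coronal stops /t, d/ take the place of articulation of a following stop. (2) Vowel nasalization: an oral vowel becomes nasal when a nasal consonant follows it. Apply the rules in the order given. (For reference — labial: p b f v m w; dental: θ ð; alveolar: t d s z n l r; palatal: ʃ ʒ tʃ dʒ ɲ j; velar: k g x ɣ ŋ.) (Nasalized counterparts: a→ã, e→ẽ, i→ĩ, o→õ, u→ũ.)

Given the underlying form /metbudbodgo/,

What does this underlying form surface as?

[mepbubboggo]

Rule 1: /t/ before /b/ (labial) → [p]
Rule 1: /d/ before /b/ (labial) → [b]
Rule 1: /d/ before /g/ (velar) → [g]
After rule 1: mepbubboggo
Rule 2: no segment meets the rule's conditions; no change.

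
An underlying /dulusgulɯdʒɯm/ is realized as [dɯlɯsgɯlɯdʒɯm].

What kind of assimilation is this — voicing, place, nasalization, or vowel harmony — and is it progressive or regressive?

/u/→[ɯ] /u/→[ɯ] /u/→[ɯ].
Vowels agree with the last vowel, so the harmony is regressive.

vowel harmony, regressive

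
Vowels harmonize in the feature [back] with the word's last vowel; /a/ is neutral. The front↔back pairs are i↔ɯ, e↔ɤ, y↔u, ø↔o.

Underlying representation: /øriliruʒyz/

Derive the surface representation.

[øriliryʒyz]

/u/ harmonizes with /y/ ([-back]) → [y]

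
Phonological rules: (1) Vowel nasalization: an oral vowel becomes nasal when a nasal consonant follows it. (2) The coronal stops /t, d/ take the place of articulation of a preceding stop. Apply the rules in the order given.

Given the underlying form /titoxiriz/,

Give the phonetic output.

[titoxiriz]

Rule 1: no segment meets the rule's conditions; no change.
After rule 1: titoxiriz
Rule 2: no segment meets the rule's conditions; no change.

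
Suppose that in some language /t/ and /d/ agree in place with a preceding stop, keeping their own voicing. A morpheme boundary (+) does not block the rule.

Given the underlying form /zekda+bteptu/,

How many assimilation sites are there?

/d/ after /k/ (velar) → [g]
/t/ after /b/ (labial) → [p]
/t/ after /p/ (labial) → [p]
3 segments change.

3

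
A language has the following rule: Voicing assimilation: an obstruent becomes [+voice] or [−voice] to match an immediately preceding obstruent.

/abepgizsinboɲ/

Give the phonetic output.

[abepkizzinboɲ]

/g/ after /p/ (voiceless) → [k]
/s/ after /z/ (voiced) → [z]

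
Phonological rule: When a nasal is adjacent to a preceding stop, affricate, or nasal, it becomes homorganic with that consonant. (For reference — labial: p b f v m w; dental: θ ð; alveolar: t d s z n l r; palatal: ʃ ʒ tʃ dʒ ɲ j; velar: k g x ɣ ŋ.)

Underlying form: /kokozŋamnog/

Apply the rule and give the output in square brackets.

/n/ after /m/ (labial) → [m]

[kokozŋammog]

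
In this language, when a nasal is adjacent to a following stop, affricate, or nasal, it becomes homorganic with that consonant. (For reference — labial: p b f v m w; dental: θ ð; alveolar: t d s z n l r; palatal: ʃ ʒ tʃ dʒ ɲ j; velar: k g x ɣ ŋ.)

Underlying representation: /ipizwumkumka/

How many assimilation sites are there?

2

/m/ before /k/ (velar) → [ŋ]
/m/ before /k/ (velar) → [ŋ]
2 segments change.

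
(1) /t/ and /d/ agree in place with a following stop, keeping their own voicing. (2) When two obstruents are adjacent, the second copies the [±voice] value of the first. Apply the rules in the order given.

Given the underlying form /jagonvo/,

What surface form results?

[jagonvo]

Rule 1: no segment meets the rule's conditions; no change.
After rule 1: jagonvo
Rule 2: no segment meets the rule's conditions; no change.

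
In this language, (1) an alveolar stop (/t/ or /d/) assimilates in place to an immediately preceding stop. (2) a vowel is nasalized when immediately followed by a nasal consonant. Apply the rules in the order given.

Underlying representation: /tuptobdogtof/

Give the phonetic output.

[tuppobbogkof]

Rule 1: /t/ after /p/ (labial) → [p]
Rule 1: /d/ after /b/ (labial) → [b]
Rule 1: /t/ after /g/ (velar) → [k]
After rule 1: tuppobbogkof
Rule 2: no segment meets the rule's conditions; no change.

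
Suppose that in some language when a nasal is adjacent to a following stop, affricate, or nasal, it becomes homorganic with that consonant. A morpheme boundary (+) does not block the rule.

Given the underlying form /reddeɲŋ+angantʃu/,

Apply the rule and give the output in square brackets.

[reddeŋŋ+aŋgaɲtʃu]

/ɲ/ before /ŋ/ (velar) → [ŋ]
/n/ before /g/ (velar) → [ŋ]
/n/ before /tʃ/ (palatal) → [ɲ]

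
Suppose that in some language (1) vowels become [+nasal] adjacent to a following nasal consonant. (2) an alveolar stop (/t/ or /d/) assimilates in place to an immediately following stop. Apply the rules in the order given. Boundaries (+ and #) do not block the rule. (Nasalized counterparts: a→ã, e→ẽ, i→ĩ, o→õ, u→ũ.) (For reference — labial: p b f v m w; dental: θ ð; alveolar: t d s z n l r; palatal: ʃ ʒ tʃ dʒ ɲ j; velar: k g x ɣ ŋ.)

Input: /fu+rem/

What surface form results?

[fu+rẽm]

Rule 1: /e/ before nasal /m/ → [ẽ]
After rule 1: fu+rẽm
Rule 2: no segment meets the rule's conditions; no change.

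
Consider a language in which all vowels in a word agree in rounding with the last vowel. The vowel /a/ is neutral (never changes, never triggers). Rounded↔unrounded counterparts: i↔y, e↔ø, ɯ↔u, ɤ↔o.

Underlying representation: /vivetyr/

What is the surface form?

/i/ harmonizes with /y/ ([+round]) → [y]
/e/ harmonizes with /y/ ([+round]) → [ø]

[vyvøtyr]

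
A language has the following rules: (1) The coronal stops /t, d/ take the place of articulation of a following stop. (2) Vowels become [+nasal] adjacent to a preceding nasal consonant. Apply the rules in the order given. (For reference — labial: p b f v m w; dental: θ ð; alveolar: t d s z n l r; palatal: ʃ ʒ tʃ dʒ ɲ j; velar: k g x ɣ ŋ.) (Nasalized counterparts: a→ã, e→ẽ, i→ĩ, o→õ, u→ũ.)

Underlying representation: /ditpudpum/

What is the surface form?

Rule 1: /t/ before /p/ (labial) → [p]
Rule 1: /d/ before /p/ (labial) → [b]
After rule 1: dippubpum
Rule 2: no segment meets the rule's conditions; no change.

[dippubpum]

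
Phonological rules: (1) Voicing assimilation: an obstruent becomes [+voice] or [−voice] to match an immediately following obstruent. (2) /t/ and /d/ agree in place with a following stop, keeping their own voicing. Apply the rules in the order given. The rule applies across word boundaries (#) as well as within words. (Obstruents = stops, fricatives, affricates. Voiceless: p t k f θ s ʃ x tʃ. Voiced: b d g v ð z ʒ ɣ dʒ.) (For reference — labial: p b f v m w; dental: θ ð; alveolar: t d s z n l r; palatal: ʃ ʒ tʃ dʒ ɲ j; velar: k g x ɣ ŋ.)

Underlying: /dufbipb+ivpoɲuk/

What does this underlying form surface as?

[duvbibb+ifpoɲuk]

Rule 1: /f/ before /b/ (voiced) → [v]
Rule 1: /p/ before /b/ (voiced) → [b]
Rule 1: /v/ before /p/ (voiceless) → [f]
After rule 1: duvbibb+ifpoɲuk
Rule 2: no segment meets the rule's conditions; no change.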